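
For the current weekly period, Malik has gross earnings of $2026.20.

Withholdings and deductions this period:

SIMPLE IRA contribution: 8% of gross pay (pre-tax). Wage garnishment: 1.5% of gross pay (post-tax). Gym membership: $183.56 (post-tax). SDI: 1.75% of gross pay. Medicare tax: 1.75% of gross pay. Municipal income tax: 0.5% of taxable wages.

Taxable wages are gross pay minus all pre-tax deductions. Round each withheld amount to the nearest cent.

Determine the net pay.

$1569.91

SIMPLE IRA contribution: $2026.20 × 0.08 = $162.10
Taxable wages = $2026.20 − $162.10 = $1864.10
Municipal income tax: $1864.10 × 0.005 = $9.32
Medicare tax: $2026.20 × 0.0175 = $35.46
SDI: $2026.20 × 0.0175 = $35.46
Gym membership: $183.56
Wage garnishment: $2026.20 × 0.015 = $30.39
Total deductions = $162.10 + $9.32 + $35.46 + $35.46 + $183.56 + $30.39 = $456.29
Net pay = $2026.20 − $456.29 = $1569.91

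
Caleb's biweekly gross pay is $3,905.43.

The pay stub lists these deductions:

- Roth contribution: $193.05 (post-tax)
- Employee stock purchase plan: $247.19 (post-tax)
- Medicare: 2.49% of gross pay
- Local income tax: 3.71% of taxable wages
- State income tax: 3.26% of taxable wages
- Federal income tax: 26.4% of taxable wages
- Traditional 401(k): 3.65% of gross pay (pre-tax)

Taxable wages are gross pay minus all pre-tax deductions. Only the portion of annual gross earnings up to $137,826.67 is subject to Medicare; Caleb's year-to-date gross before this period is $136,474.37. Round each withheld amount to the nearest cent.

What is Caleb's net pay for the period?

$2,033.30

Traditional 401(k): $3,905.43 × 0.0365 = $142.55
Taxable wages = $3,905.43 − $142.55 = $3,762.88
Local income tax: $3,762.88 × 0.0371 = $139.60
State income tax: $3,762.88 × 0.0326 = $122.67
Federal income tax: $3,762.88 × 0.264 = $993.40
Medicare: only $137,826.67 − $136,474.37 = $1,352.30 of this check is subject → $1,352.30 × 0.0249 = $33.67
Roth contribution: $193.05
Employee stock purchase plan: $247.19
Total deductions = $142.55 + $139.60 + $122.67 + $993.40 + $33.67 + $193.05 + $247.19 = $1,872.13
Net pay = $3,905.43 − $1,872.13 = $2,033.30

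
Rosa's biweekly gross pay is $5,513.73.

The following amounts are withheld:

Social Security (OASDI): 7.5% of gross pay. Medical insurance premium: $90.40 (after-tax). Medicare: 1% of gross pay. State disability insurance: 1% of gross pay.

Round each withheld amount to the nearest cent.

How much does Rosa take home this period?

State disability insurance: $5,513.73 × 0.01 = $55.14
Medicare: $5,513.73 × 0.01 = $55.14
Social Security (OASDI): $5,513.73 × 0.075 = $413.53
Medical insurance premium: $90.40
Total deductions = $55.14 + $55.14 + $413.53 + $90.40 = $614.21
Net pay = $5,513.73 − $614.21 = $4,899.52

$4,899.52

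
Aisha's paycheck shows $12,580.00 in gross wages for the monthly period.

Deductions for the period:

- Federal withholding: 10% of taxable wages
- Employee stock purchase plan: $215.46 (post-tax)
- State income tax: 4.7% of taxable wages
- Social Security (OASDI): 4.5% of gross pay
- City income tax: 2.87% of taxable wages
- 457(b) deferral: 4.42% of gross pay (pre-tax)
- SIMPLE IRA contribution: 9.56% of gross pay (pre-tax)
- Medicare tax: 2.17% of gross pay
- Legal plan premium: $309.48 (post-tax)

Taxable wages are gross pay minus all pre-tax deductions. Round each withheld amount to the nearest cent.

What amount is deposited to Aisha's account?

457(b) deferral: $12,580.00 × 0.0442 = $556.04
SIMPLE IRA contribution: $12,580.00 × 0.0956 = $1,202.65
Pre-tax total = $556.04 + $1,202.65 = $1,758.69
Taxable wages = $12,580.00 − $1,758.69 = $10,821.31
Federal withholding: $10,821.31 × 0.1 = $1,082.13
State income tax: $10,821.31 × 0.047 = $508.60
City income tax: $10,821.31 × 0.0287 = $310.57
Social Security (OASDI): $12,580.00 × 0.045 = $566.10
Medicare tax: $12,580.00 × 0.0217 = $272.99
Legal plan premium: $309.48
Employee stock purchase plan: $215.46
Total deductions = $556.04 + $1,202.65 + $1,082.13 + $508.60 + $310.57 + $566.10 + $272.99 + $309.48 + $215.46 = $5,024.02
Net pay = $12,580.00 − $5,024.02 = $7,555.98

$7,555.98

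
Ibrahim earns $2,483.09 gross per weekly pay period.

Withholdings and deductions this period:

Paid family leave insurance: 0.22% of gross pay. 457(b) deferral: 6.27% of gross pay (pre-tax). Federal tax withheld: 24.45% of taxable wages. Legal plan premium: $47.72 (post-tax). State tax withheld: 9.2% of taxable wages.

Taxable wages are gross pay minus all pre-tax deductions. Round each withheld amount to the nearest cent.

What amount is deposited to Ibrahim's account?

$1,491.05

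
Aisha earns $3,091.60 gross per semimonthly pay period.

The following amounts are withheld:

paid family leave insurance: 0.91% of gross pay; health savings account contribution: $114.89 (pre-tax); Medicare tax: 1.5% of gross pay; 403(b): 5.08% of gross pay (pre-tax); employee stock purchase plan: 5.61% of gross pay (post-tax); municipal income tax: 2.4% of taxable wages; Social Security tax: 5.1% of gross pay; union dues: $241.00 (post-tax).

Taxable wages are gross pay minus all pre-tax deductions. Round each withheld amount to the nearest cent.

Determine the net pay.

Health savings account contribution: $114.89
403(b): $3,091.60 × 0.0508 = $157.05
Pre-tax total = $114.89 + $157.05 = $271.94
Taxable wages = $3,091.60 − $271.94 = $2,819.66
Municipal income tax: $2,819.66 × 0.024 = $67.67
Social Security tax: $3,091.60 × 0.051 = $157.67
Paid family leave insurance: $3,091.60 × 0.0091 = $28.13
Medicare tax: $3,091.60 × 0.015 = $46.37
Union dues: $241.00
Employee stock purchase plan: $3,091.60 × 0.0561 = $173.44
Total deductions = $114.89 + $157.05 + $67.67 + $157.67 + $28.13 + $46.37 + $241.00 + $173.44 = $986.22
Net pay = $3,091.60 − $986.22 = $2,105.38

$2,105.38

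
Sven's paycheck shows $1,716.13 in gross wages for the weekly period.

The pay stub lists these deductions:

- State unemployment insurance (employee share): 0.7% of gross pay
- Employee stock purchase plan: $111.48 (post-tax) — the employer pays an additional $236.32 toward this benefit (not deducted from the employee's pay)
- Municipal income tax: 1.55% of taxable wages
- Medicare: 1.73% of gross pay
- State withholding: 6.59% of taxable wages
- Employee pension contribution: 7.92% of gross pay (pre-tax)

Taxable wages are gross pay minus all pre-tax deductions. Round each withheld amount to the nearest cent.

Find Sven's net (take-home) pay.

$1,298.40

Employee pension contribution: $1,716.13 × 0.0792 = $135.92
Taxable wages = $1,716.13 − $135.92 = $1,580.21
Municipal income tax: $1,580.21 × 0.0155 = $24.49
State withholding: $1,580.21 × 0.0659 = $104.14
Medicare: $1,716.13 × 0.0173 = $29.69
State unemployment insurance (employee share): $1,716.13 × 0.007 = $12.01
Employee stock purchase plan: $111.48
(Employer's $236.32 toward employee stock purchase plan is not withheld from the employee.)
Total deductions = $135.92 + $24.49 + $104.14 + $29.69 + $12.01 + $111.48 = $417.73
Net pay = $1,716.13 − $417.73 = $1,298.40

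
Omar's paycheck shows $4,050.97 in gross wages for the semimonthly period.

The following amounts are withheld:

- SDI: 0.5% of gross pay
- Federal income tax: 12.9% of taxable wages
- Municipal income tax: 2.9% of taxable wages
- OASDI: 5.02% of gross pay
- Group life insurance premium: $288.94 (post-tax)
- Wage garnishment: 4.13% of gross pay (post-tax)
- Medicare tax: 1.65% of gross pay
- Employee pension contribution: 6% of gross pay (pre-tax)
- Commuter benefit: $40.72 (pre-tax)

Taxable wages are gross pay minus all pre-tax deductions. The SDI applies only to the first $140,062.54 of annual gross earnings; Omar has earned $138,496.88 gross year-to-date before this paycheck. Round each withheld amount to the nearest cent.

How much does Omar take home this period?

Commuter benefit: $40.72
Employee pension contribution: $4,050.97 × 0.06 = $243.06
Pre-tax total = $40.72 + $243.06 = $283.78
Taxable wages = $4,050.97 − $283.78 = $3,767.19
Municipal income tax: $3,767.19 × 0.029 = $109.25
Federal income tax: $3,767.19 × 0.129 = $485.97
SDI: only $140,062.54 − $138,496.88 = $1,565.66 of this check is subject → $1,565.66 × 0.005 = $7.83
Medicare tax: $4,050.97 × 0.0165 = $66.84
OASDI: $4,050.97 × 0.0502 = $203.36
Group life insurance premium: $288.94
Wage garnishment: $4,050.97 × 0.0413 = $167.31
Total deductions = $40.72 + $243.06 + $109.25 + $485.97 + $7.83 + $66.84 + $203.36 + $288.94 + $167.31 = $1,613.28
Net pay = $4,050.97 − $1,613.28 = $2,437.69

$2,437.69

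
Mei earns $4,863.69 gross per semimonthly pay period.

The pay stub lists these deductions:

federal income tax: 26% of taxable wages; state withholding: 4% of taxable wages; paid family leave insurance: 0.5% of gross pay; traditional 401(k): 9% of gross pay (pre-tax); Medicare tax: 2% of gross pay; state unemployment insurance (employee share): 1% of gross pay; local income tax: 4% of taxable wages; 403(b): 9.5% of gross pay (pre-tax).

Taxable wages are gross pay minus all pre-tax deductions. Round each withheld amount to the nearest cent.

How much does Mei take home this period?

403(b): $4,863.69 × 0.095 = $462.05
Traditional 401(k): $4,863.69 × 0.09 = $437.73
Pre-tax total = $462.05 + $437.73 = $899.78
Taxable wages = $4,863.69 − $899.78 = $3,963.91
Local income tax: $3,963.91 × 0.04 = $158.56
State withholding: $3,963.91 × 0.04 = $158.56
Federal income tax: $3,963.91 × 0.26 = $1,030.62
Paid family leave insurance: $4,863.69 × 0.005 = $24.32
Medicare tax: $4,863.69 × 0.02 = $97.27
State unemployment insurance (employee share): $4,863.69 × 0.01 = $48.64
Total deductions = $462.05 + $437.73 + $158.56 + $158.56 + $1,030.62 + $24.32 + $97.27 + $48.64 = $2,417.75
Net pay = $4,863.69 − $2,417.75 = $2,445.94

$2,445.94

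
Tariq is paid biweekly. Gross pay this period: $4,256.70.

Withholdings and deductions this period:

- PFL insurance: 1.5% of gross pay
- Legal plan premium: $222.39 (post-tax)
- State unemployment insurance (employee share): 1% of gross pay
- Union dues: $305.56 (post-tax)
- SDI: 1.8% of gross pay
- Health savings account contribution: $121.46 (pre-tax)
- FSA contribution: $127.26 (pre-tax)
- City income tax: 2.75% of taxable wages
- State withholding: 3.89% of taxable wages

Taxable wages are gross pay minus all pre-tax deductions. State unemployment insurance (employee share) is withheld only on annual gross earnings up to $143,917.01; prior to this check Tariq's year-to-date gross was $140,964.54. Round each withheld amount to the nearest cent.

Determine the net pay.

Health savings account contribution: $121.46
FSA contribution: $127.26
Pre-tax total = $121.46 + $127.26 = $248.72
Taxable wages = $4,256.70 − $248.72 = $4,007.98
City income tax: $4,007.98 × 0.0275 = $110.22
State withholding: $4,007.98 × 0.0389 = $155.91
PFL insurance: $4,256.70 × 0.015 = $63.85
State unemployment insurance (employee share): only $143,917.01 − $140,964.54 = $2,952.47 of this check is subject → $2,952.47 × 0.01 = $29.52
SDI: $4,256.70 × 0.018 = $76.62
Legal plan premium: $222.39
Union dues: $305.56
Total deductions = $121.46 + $127.26 + $110.22 + $155.91 + $63.85 + $29.52 + $76.62 + $222.39 + $305.56 = $1,212.79
Net pay = $4,256.70 − $1,212.79 = $3,043.91

$3,043.91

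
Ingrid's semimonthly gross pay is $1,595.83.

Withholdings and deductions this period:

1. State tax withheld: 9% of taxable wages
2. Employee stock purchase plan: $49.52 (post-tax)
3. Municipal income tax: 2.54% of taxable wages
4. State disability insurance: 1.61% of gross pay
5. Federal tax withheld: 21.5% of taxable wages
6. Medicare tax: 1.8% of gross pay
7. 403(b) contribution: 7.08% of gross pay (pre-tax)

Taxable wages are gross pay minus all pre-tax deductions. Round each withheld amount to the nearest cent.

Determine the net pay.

$888.99

403(b) contribution: $1,595.83 × 0.0708 = $112.98
Taxable wages = $1,595.83 − $112.98 = $1,482.85
Federal tax withheld: $1,482.85 × 0.215 = $318.81
State tax withheld: $1,482.85 × 0.09 = $133.46
Municipal income tax: $1,482.85 × 0.0254 = $37.66
Medicare tax: $1,595.83 × 0.018 = $28.72
State disability insurance: $1,595.83 × 0.0161 = $25.69
Employee stock purchase plan: $49.52
Total deductions = $112.98 + $318.81 + $133.46 + $37.66 + $28.72 + $25.69 + $49.52 = $706.84
Net pay = $1,595.83 − $706.84 = $888.99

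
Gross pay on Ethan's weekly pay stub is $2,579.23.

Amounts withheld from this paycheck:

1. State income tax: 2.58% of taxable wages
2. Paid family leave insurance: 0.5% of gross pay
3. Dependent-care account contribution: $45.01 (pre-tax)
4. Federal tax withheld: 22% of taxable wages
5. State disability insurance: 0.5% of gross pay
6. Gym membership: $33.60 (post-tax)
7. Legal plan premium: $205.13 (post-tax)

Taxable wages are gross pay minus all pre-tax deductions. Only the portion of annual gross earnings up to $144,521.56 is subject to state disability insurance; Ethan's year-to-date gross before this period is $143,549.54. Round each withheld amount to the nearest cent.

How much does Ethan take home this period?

Dependent-care account contribution: $45.01
Taxable wages = $2,579.23 − $45.01 = $2,534.22
Federal tax withheld: $2,534.22 × 0.22 = $557.53
State income tax: $2,534.22 × 0.0258 = $65.38
Paid family leave insurance: $2,579.23 × 0.005 = $12.90
State disability insurance: only $144,521.56 − $143,549.54 = $972.02 of this check is subject → $972.02 × 0.005 = $4.86
Gym membership: $33.60
Legal plan premium: $205.13
Total deductions = $45.01 + $557.53 + $65.38 + $12.90 + $4.86 + $33.60 + $205.13 = $924.41
Net pay = $2,579.23 − $924.41 = $1,654.82

$1,654.82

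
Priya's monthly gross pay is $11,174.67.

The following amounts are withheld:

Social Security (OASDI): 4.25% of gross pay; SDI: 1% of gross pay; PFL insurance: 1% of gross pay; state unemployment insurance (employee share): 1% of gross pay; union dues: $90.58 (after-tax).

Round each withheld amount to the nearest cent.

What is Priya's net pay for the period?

$10,273.92

PFL insurance: $11,174.67 × 0.01 = $111.75
Social Security (OASDI): $11,174.67 × 0.0425 = $474.92
State unemployment insurance (employee share): $11,174.67 × 0.01 = $111.75
SDI: $11,174.67 × 0.01 = $111.75
Union dues: $90.58
Total deductions = $111.75 + $474.92 + $111.75 + $111.75 + $90.58 = $900.75
Net pay = $11,174.67 − $900.75 = $10,273.92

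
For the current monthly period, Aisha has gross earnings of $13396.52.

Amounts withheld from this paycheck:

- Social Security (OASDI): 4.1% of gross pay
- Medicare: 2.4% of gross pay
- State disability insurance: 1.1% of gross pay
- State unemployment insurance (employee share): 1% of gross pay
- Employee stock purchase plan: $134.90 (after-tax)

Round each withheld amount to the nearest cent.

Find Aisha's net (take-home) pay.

$12109.51

Medicare: $13396.52 × 0.024 = $321.52
Social Security (OASDI): $13396.52 × 0.041 = $549.26
State disability insurance: $13396.52 × 0.011 = $147.36
State unemployment insurance (employee share): $13396.52 × 0.01 = $133.97
Employee stock purchase plan: $134.90
Total deductions = $321.52 + $549.26 + $147.36 + $133.97 + $134.90 = $1287.01
Net pay = $13396.52 − $1287.01 = $12109.51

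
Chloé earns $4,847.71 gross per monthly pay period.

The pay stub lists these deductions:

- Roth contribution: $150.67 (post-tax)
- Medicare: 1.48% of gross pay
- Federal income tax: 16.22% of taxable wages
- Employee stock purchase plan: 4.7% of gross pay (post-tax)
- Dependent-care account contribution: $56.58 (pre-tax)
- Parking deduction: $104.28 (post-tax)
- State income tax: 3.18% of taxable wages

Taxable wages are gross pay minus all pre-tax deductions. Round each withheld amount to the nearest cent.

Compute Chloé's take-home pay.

$3,307.11

Dependent-care account contribution: $56.58
Taxable wages = $4,847.71 − $56.58 = $4,791.13
Federal income tax: $4,791.13 × 0.1622 = $777.12
State income tax: $4,791.13 × 0.0318 = $152.36
Medicare: $4,847.71 × 0.0148 = $71.75
Employee stock purchase plan: $4,847.71 × 0.047 = $227.84
Roth contribution: $150.67
Parking deduction: $104.28
Total deductions = $56.58 + $777.12 + $152.36 + $71.75 + $227.84 + $150.67 + $104.28 = $1,540.60
Net pay = $4,847.71 − $1,540.60 = $3,307.11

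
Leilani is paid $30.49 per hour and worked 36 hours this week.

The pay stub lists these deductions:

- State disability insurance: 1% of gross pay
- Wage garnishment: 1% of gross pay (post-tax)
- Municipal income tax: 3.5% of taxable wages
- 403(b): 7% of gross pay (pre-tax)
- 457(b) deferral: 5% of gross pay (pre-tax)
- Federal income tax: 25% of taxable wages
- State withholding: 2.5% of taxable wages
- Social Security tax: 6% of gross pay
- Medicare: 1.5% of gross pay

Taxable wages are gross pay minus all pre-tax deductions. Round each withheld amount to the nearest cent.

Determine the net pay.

Gross pay: 36 × $30.49 = $1,097.64
403(b): $1,097.64 × 0.07 = $76.83
457(b) deferral: $1,097.64 × 0.05 = $54.88
Pre-tax total = $76.83 + $54.88 = $131.71
Taxable wages = $1,097.64 − $131.71 = $965.93
Federal income tax: $965.93 × 0.25 = $241.48
State withholding: $965.93 × 0.025 = $24.15
Municipal income tax: $965.93 × 0.035 = $33.81
State disability insurance: $1,097.64 × 0.01 = $10.98
Medicare: $1,097.64 × 0.015 = $16.46
Social Security tax: $1,097.64 × 0.06 = $65.86
Wage garnishment: $1,097.64 × 0.01 = $10.98
Total deductions = $76.83 + $54.88 + $241.48 + $24.15 + $33.81 + $10.98 + $16.46 + $65.86 + $10.98 = $535.43
Net pay = $1,097.64 − $535.43 = $562.21

$562.21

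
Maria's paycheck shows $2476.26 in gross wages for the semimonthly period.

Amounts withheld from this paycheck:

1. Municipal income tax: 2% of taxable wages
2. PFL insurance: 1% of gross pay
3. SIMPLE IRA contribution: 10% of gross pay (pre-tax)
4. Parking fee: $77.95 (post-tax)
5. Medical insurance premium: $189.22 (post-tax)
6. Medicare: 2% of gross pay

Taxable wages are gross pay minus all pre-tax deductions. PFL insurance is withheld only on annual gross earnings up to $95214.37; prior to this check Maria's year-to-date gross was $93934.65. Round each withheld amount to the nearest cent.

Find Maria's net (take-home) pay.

SIMPLE IRA contribution: $2476.26 × 0.1 = $247.63
Taxable wages = $2476.26 − $247.63 = $2228.63
Municipal income tax: $2228.63 × 0.02 = $44.57
Medicare: $2476.26 × 0.02 = $49.53
PFL insurance: only $95214.37 − $93934.65 = $1279.72 of this check is subject → $1279.72 × 0.01 = $12.80
Parking fee: $77.95
Medical insurance premium: $189.22
Total deductions = $247.63 + $44.57 + $49.53 + $12.80 + $77.95 + $189.22 = $621.70
Net pay = $2476.26 − $621.70 = $1854.56

$1854.56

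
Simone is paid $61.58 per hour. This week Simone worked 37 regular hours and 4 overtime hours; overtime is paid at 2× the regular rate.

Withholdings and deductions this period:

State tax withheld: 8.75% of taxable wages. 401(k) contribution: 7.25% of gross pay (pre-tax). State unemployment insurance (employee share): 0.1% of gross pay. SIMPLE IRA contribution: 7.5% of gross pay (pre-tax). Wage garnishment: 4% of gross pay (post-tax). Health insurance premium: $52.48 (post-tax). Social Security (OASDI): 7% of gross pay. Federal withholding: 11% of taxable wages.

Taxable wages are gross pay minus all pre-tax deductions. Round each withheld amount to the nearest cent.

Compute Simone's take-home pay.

Regular pay: 37 × $61.58 = $2,278.46
Overtime pay: 4 × $61.58 × 2 = $492.64
Gross pay = $2,278.46 + $492.64 = $2,771.10
SIMPLE IRA contribution: $2,771.10 × 0.075 = $207.83
401(k) contribution: $2,771.10 × 0.0725 = $200.90
Pre-tax total = $207.83 + $200.90 = $408.73
Taxable wages = $2,771.10 − $408.73 = $2,362.37
State tax withheld: $2,362.37 × 0.0875 = $206.71
Federal withholding: $2,362.37 × 0.11 = $259.86
Social Security (OASDI): $2,771.10 × 0.07 = $193.98
State unemployment insurance (employee share): $2,771.10 × 0.001 = $2.77
Health insurance premium: $52.48
Wage garnishment: $2,771.10 × 0.04 = $110.84
Total deductions = $207.83 + $200.90 + $206.71 + $259.86 + $193.98 + $2.77 + $52.48 + $110.84 = $1,235.37
Net pay = $2,771.10 − $1,235.37 = $1,535.73

$1,535.73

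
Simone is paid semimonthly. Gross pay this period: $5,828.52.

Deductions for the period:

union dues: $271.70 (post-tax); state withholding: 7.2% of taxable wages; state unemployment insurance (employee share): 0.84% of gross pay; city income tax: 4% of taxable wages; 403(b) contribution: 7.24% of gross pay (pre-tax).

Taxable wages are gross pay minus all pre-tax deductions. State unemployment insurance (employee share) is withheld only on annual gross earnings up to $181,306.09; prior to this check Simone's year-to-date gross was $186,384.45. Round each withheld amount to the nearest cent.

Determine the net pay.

403(b) contribution: $5,828.52 × 0.0724 = $421.98
Taxable wages = $5,828.52 − $421.98 = $5,406.54
City income tax: $5,406.54 × 0.04 = $216.26
State withholding: $5,406.54 × 0.072 = $389.27
State unemployment insurance (employee share): annual cap $181,306.09 already reached (YTD $186,384.45), so $0.00
Union dues: $271.70
Total deductions = $421.98 + $216.26 + $389.27 + $0.00 + $271.70 = $1,299.21
Net pay = $5,828.52 − $1,299.21 = $4,529.31

$4,529.31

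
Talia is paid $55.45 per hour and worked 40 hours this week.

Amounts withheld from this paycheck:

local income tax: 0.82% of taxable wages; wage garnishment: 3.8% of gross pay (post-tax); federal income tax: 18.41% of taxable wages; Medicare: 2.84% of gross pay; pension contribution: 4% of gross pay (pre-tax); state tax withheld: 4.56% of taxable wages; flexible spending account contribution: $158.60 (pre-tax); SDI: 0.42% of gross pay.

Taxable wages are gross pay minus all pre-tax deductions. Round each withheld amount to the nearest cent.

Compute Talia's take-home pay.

Gross pay: 40 × $55.45 = $2,218.00
Flexible spending account contribution: $158.60
Pension contribution: $2,218.00 × 0.04 = $88.72
Pre-tax total = $158.60 + $88.72 = $247.32
Taxable wages = $2,218.00 − $247.32 = $1,970.68
State tax withheld: $1,970.68 × 0.0456 = $89.86
Federal income tax: $1,970.68 × 0.1841 = $362.80
Local income tax: $1,970.68 × 0.0082 = $16.16
Medicare: $2,218.00 × 0.0284 = $62.99
SDI: $2,218.00 × 0.0042 = $9.32
Wage garnishment: $2,218.00 × 0.038 = $84.28
Total deductions = $158.60 + $88.72 + $89.86 + $362.80 + $16.16 + $62.99 + $9.32 + $84.28 = $872.73
Net pay = $2,218.00 − $872.73 = $1,345.27

$1,345.27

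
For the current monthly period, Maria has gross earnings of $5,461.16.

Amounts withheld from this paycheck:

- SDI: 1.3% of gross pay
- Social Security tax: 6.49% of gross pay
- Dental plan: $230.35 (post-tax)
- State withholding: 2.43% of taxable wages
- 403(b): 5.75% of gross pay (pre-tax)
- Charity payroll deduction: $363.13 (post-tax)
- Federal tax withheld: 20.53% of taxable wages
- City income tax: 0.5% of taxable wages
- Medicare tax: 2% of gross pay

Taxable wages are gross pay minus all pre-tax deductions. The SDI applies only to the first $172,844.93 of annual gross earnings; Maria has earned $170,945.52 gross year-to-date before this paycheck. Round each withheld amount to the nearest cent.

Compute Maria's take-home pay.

$2,857.79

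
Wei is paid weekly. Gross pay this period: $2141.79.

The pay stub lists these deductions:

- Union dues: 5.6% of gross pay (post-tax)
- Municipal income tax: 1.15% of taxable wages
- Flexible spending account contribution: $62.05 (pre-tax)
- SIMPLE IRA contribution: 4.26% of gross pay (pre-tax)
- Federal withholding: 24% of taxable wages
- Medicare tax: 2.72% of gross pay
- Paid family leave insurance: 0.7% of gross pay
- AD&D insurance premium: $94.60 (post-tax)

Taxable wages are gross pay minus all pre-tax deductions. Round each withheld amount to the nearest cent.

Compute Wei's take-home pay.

SIMPLE IRA contribution: $2141.79 × 0.0426 = $91.24
Flexible spending account contribution: $62.05
Pre-tax total = $91.24 + $62.05 = $153.29
Taxable wages = $2141.79 − $153.29 = $1988.50
Federal withholding: $1988.50 × 0.24 = $477.24
Municipal income tax: $1988.50 × 0.0115 = $22.87
Paid family leave insurance: $2141.79 × 0.007 = $14.99
Medicare tax: $2141.79 × 0.0272 = $58.26
AD&D insurance premium: $94.60
Union dues: $2141.79 × 0.056 = $119.94
Total deductions = $91.24 + $62.05 + $477.24 + $22.87 + $14.99 + $58.26 + $94.60 + $119.94 = $941.19
Net pay = $2141.79 − $941.19 = $1200.60

$1200.60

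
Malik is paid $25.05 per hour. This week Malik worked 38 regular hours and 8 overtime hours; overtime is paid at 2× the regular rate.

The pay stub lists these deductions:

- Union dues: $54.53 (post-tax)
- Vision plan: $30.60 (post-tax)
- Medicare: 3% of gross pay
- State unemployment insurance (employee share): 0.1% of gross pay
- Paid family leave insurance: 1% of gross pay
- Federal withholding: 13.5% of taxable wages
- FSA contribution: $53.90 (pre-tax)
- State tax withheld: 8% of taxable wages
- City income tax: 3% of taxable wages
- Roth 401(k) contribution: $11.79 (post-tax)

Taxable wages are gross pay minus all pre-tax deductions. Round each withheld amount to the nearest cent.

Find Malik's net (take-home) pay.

Regular pay: 38 × $25.05 = $951.90
Overtime pay: 8 × $25.05 × 2 = $400.80
Gross pay = $951.90 + $400.80 = $1,352.70
FSA contribution: $53.90
Taxable wages = $1,352.70 − $53.90 = $1,298.80
Federal withholding: $1,298.80 × 0.135 = $175.34
State tax withheld: $1,298.80 × 0.08 = $103.90
City income tax: $1,298.80 × 0.03 = $38.96
State unemployment insurance (employee share): $1,352.70 × 0.001 = $1.35
Paid family leave insurance: $1,352.70 × 0.01 = $13.53
Medicare: $1,352.70 × 0.03 = $40.58
Vision plan: $30.60
Roth 401(k) contribution: $11.79
Union dues: $54.53
Total deductions = $53.90 + $175.34 + $103.90 + $38.96 + $1.35 + $13.53 + $40.58 + $30.60 + $11.79 + $54.53 = $524.48
Net pay = $1,352.70 − $524.48 = $828.22

$828.22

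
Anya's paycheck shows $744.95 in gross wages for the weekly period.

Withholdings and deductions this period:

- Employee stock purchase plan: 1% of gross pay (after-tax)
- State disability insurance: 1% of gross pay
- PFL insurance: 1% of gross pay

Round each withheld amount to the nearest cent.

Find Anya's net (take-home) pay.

State disability insurance: $744.95 × 0.01 = $7.45
PFL insurance: $744.95 × 0.01 = $7.45
Employee stock purchase plan: $744.95 × 0.01 = $7.45
Total deductions = $7.45 + $7.45 + $7.45 = $22.35
Net pay = $744.95 − $22.35 = $722.60

$722.60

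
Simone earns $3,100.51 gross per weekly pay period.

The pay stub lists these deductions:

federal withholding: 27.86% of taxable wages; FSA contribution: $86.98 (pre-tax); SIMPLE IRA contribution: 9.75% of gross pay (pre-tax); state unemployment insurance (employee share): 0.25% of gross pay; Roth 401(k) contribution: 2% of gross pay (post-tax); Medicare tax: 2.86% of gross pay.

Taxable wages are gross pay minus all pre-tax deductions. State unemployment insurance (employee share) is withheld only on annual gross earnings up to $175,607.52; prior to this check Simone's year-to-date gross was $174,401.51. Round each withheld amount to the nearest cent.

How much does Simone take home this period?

SIMPLE IRA contribution: $3,100.51 × 0.0975 = $302.30
FSA contribution: $86.98
Pre-tax total = $302.30 + $86.98 = $389.28
Taxable wages = $3,100.51 − $389.28 = $2,711.23
Federal withholding: $2,711.23 × 0.2786 = $755.35
State unemployment insurance (employee share): only $175,607.52 − $174,401.51 = $1,206.01 of this check is subject → $1,206.01 × 0.0025 = $3.02
Medicare tax: $3,100.51 × 0.0286 = $88.67
Roth 401(k) contribution: $3,100.51 × 0.02 = $62.01
Total deductions = $302.30 + $86.98 + $755.35 + $3.02 + $88.67 + $62.01 = $1,298.33
Net pay = $3,100.51 − $1,298.33 = $1,802.18

$1,802.18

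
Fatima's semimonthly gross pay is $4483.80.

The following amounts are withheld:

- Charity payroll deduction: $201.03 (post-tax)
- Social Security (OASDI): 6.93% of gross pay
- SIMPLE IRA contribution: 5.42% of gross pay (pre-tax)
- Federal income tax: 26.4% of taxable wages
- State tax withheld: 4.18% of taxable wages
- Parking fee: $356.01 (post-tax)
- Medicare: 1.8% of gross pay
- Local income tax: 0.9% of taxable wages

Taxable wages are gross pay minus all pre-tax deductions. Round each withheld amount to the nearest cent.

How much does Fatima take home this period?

SIMPLE IRA contribution: $4483.80 × 0.0542 = $243.02
Taxable wages = $4483.80 − $243.02 = $4240.78
State tax withheld: $4240.78 × 0.0418 = $177.26
Federal income tax: $4240.78 × 0.264 = $1119.57
Local income tax: $4240.78 × 0.009 = $38.17
Medicare: $4483.80 × 0.018 = $80.71
Social Security (OASDI): $4483.80 × 0.0693 = $310.73
Parking fee: $356.01
Charity payroll deduction: $201.03
Total deductions = $243.02 + $177.26 + $1119.57 + $38.17 + $80.71 + $310.73 + $356.01 + $201.03 = $2526.50
Net pay = $4483.80 − $2526.50 = $1957.30

$1957.30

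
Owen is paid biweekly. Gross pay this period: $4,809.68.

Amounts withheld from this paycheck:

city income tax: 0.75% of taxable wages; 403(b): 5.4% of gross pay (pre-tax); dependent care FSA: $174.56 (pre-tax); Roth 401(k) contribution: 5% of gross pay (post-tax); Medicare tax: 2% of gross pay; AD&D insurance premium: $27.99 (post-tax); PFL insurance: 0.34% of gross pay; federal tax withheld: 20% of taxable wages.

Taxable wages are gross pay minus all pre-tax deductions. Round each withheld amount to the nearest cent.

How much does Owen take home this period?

$3,086.49

403(b): $4,809.68 × 0.054 = $259.72
Dependent care FSA: $174.56
Pre-tax total = $259.72 + $174.56 = $434.28
Taxable wages = $4,809.68 − $434.28 = $4,375.40
City income tax: $4,375.40 × 0.0075 = $32.82
Federal tax withheld: $4,375.40 × 0.2 = $875.08
PFL insurance: $4,809.68 × 0.0034 = $16.35
Medicare tax: $4,809.68 × 0.02 = $96.19
Roth 401(k) contribution: $4,809.68 × 0.05 = $240.48
AD&D insurance premium: $27.99
Total deductions = $259.72 + $174.56 + $32.82 + $875.08 + $16.35 + $96.19 + $240.48 + $27.99 = $1,723.19
Net pay = $4,809.68 − $1,723.19 = $3,086.49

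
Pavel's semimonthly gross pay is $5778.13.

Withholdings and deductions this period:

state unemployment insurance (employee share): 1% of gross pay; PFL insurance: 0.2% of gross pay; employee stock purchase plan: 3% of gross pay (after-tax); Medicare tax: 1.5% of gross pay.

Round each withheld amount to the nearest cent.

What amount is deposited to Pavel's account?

State unemployment insurance (employee share): $5778.13 × 0.01 = $57.78
PFL insurance: $5778.13 × 0.002 = $11.56
Medicare tax: $5778.13 × 0.015 = $86.67
Employee stock purchase plan: $5778.13 × 0.03 = $173.34
Total deductions = $57.78 + $11.56 + $86.67 + $173.34 = $329.35
Net pay = $5778.13 − $329.35 = $5448.78

$5448.78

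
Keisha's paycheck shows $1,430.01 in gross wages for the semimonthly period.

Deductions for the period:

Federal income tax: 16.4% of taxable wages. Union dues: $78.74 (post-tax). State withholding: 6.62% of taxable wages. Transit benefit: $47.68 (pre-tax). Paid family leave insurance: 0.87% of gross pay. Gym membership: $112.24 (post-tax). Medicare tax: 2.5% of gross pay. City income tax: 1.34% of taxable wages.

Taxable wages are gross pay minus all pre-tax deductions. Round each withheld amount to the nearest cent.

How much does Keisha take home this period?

Transit benefit: $47.68
Taxable wages = $1,430.01 − $47.68 = $1,382.33
Federal income tax: $1,382.33 × 0.164 = $226.70
City income tax: $1,382.33 × 0.0134 = $18.52
State withholding: $1,382.33 × 0.0662 = $91.51
Medicare tax: $1,430.01 × 0.025 = $35.75
Paid family leave insurance: $1,430.01 × 0.0087 = $12.44
Gym membership: $112.24
Union dues: $78.74
Total deductions = $47.68 + $226.70 + $18.52 + $91.51 + $35.75 + $12.44 + $112.24 + $78.74 = $623.58
Net pay = $1,430.01 − $623.58 = $806.43

$806.43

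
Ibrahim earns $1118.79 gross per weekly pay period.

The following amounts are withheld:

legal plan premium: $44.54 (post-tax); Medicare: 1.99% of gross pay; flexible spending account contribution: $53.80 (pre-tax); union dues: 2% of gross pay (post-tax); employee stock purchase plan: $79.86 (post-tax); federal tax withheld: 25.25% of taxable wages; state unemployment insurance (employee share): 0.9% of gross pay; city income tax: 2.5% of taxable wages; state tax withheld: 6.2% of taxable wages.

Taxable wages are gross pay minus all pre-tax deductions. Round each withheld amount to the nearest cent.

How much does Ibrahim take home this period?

$524.32

Flexible spending account contribution: $53.80
Taxable wages = $1118.79 − $53.80 = $1064.99
Federal tax withheld: $1064.99 × 0.2525 = $268.91
State tax withheld: $1064.99 × 0.062 = $66.03
City income tax: $1064.99 × 0.025 = $26.62
Medicare: $1118.79 × 0.0199 = $22.26
State unemployment insurance (employee share): $1118.79 × 0.009 = $10.07
Legal plan premium: $44.54
Union dues: $1118.79 × 0.02 = $22.38
Employee stock purchase plan: $79.86
Total deductions = $53.80 + $268.91 + $66.03 + $26.62 + $22.26 + $10.07 + $44.54 + $22.38 + $79.86 = $594.47
Net pay = $1118.79 − $594.47 = $524.32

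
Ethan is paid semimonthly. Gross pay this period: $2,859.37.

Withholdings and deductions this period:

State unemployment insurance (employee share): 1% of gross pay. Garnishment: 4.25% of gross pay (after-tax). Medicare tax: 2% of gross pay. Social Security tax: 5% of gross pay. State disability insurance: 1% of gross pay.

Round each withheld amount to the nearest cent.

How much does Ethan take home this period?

State disability insurance: $2,859.37 × 0.01 = $28.59
Medicare tax: $2,859.37 × 0.02 = $57.19
State unemployment insurance (employee share): $2,859.37 × 0.01 = $28.59
Social Security tax: $2,859.37 × 0.05 = $142.97
Garnishment: $2,859.37 × 0.0425 = $121.52
Total deductions = $28.59 + $57.19 + $28.59 + $142.97 + $121.52 = $378.86
Net pay = $2,859.37 − $378.86 = $2,480.51

$2,480.51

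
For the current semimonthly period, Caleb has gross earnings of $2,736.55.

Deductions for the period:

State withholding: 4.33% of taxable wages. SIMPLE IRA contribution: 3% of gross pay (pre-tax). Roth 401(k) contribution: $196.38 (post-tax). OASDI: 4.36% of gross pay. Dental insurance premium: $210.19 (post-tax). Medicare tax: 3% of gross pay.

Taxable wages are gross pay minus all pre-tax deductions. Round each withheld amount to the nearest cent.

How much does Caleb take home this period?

SIMPLE IRA contribution: $2,736.55 × 0.03 = $82.10
Taxable wages = $2,736.55 − $82.10 = $2,654.45
State withholding: $2,654.45 × 0.0433 = $114.94
OASDI: $2,736.55 × 0.0436 = $119.31
Medicare tax: $2,736.55 × 0.03 = $82.10
Roth 401(k) contribution: $196.38
Dental insurance premium: $210.19
Total deductions = $82.10 + $114.94 + $119.31 + $82.10 + $196.38 + $210.19 = $805.02
Net pay = $2,736.55 − $805.02 = $1,931.53

$1,931.53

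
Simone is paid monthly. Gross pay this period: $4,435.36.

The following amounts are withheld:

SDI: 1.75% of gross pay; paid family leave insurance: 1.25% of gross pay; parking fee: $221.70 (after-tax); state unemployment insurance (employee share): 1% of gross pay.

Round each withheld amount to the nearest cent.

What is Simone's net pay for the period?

$4,036.25

State unemployment insurance (employee share): $4,435.36 × 0.01 = $44.35
Paid family leave insurance: $4,435.36 × 0.0125 = $55.44
SDI: $4,435.36 × 0.0175 = $77.62
Parking fee: $221.70
Total deductions = $44.35 + $55.44 + $77.62 + $221.70 = $399.11
Net pay = $4,435.36 − $399.11 = $4,036.25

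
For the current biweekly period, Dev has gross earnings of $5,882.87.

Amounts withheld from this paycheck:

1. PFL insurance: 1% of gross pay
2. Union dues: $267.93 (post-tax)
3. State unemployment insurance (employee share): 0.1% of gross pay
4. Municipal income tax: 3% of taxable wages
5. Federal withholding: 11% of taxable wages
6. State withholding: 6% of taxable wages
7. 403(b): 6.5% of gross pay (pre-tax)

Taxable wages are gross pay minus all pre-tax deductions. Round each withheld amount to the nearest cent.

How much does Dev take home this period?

$4,067.75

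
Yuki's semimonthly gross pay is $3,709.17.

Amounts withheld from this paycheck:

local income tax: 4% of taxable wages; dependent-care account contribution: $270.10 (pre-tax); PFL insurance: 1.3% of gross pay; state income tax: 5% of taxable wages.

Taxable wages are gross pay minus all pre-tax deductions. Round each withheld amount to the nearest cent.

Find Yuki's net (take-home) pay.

Dependent-care account contribution: $270.10
Taxable wages = $3,709.17 − $270.10 = $3,439.07
State income tax: $3,439.07 × 0.05 = $171.95
Local income tax: $3,439.07 × 0.04 = $137.56
PFL insurance: $3,709.17 × 0.013 = $48.22
Total deductions = $270.10 + $171.95 + $137.56 + $48.22 = $627.83
Net pay = $3,709.17 − $627.83 = $3,081.34

$3,081.34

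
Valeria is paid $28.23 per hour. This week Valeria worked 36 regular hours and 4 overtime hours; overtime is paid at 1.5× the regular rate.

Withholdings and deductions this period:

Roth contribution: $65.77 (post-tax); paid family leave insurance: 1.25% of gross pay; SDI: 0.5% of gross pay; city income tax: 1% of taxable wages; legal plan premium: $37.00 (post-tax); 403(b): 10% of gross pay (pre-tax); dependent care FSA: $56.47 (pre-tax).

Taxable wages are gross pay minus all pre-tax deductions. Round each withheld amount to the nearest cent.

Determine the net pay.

Regular pay: 36 × $28.23 = $1,016.28
Overtime pay: 4 × $28.23 × 1.5 = $169.38
Gross pay = $1,016.28 + $169.38 = $1,185.66
Dependent care FSA: $56.47
403(b): $1,185.66 × 0.1 = $118.57
Pre-tax total = $56.47 + $118.57 = $175.04
Taxable wages = $1,185.66 − $175.04 = $1,010.62
City income tax: $1,010.62 × 0.01 = $10.11
Paid family leave insurance: $1,185.66 × 0.0125 = $14.82
SDI: $1,185.66 × 0.005 = $5.93
Roth contribution: $65.77
Legal plan premium: $37.00
Total deductions = $56.47 + $118.57 + $10.11 + $14.82 + $5.93 + $65.77 + $37.00 = $308.67
Net pay = $1,185.66 − $308.67 = $876.99

$876.99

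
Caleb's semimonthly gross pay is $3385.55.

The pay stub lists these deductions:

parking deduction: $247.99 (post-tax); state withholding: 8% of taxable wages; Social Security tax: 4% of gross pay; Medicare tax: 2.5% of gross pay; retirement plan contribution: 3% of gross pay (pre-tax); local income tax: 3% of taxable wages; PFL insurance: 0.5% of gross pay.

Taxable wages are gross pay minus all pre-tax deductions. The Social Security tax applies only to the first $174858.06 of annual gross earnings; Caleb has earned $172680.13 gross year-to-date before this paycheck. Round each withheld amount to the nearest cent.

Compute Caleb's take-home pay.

$2486.06

Retirement plan contribution: $3385.55 × 0.03 = $101.57
Taxable wages = $3385.55 − $101.57 = $3283.98
State withholding: $3283.98 × 0.08 = $262.72
Local income tax: $3283.98 × 0.03 = $98.52
Medicare tax: $3385.55 × 0.025 = $84.64
Social Security tax: only $174858.06 − $172680.13 = $2177.93 of this check is subject → $2177.93 × 0.04 = $87.12
PFL insurance: $3385.55 × 0.005 = $16.93
Parking deduction: $247.99
Total deductions = $101.57 + $262.72 + $98.52 + $84.64 + $87.12 + $16.93 + $247.99 = $899.49
Net pay = $3385.55 − $899.49 = $2486.06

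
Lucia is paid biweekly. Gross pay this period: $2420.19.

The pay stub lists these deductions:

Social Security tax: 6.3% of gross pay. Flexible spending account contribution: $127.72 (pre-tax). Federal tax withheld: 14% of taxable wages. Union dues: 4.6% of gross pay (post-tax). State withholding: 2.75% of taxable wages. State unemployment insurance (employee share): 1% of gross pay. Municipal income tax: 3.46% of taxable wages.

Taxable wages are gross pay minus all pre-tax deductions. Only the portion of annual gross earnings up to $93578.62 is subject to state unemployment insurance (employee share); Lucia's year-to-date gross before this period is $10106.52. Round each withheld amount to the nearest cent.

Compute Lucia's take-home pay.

$1541.16

Flexible spending account contribution: $127.72
Taxable wages = $2420.19 − $127.72 = $2292.47
State withholding: $2292.47 × 0.0275 = $63.04
Municipal income tax: $2292.47 × 0.0346 = $79.32
Federal tax withheld: $2292.47 × 0.14 = $320.95
State unemployment insurance (employee share): cap not yet reached, full $2420.19 is subject → $2420.19 × 0.01 = $24.20
Social Security tax: $2420.19 × 0.063 = $152.47
Union dues: $2420.19 × 0.046 = $111.33
Total deductions = $127.72 + $63.04 + $79.32 + $320.95 + $24.20 + $152.47 + $111.33 = $879.03
Net pay = $2420.19 − $879.03 = $1541.16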